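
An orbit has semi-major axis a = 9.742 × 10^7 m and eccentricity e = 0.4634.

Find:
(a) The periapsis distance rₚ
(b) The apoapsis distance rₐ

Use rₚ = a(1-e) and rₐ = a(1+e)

(a) rₚ = a(1 − e) = 9.742e+07 · (1 − 0.4634) = 9.742e+07 · 0.5366 ≈ 5.228e+07 m = 5.228 × 10^7 m.
(b) rₐ = a(1 + e) = 9.742e+07 · (1 + 0.4634) = 9.742e+07 · 1.4634 ≈ 1.426e+08 m = 1.426 × 10^8 m.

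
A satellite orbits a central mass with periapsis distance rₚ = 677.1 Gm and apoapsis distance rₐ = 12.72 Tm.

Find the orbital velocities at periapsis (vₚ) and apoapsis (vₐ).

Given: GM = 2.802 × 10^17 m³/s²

Convert to SI: rₚ = 677.1 Gm = 6.771e+11 m; rₐ = 12.72 Tm = 1.272e+13 m.
Use the vis-viva equation v² = GM(2/r − 1/a) with a = (rₚ + rₐ)/2 = (6.771e+11 + 1.272e+13)/2 = 6.69855e+12 m.
vₚ = √(GM · (2/rₚ − 1/a)) = √(2.802e+17 · (2/6.771e+11 − 1/6.69855e+12)) m/s ≈ 886.5 m/s = 886.5 m/s.
vₐ = √(GM · (2/rₐ − 1/a)) = √(2.802e+17 · (2/1.272e+13 − 1/6.69855e+12)) m/s ≈ 47.19 m/s = 47.19 m/s.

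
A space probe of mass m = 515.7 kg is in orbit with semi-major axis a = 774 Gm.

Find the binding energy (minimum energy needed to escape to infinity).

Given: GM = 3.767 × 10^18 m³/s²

Convert to SI: a = 774 Gm = 7.74e+11 m.
Total orbital energy is E = −GMm/(2a); binding energy is E_bind = −E = GMm/(2a).
E_bind = 3.767e+18 · 515.7 / (2 · 7.74e+11) J ≈ 1.255e+09 J = 1.255 GJ.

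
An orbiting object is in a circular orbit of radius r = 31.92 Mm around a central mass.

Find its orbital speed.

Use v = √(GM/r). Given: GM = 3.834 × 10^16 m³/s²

Convert to SI: r = 31.92 Mm = 3.192e+07 m.
For a circular orbit, gravity supplies the centripetal force, so v = √(GM / r).
v = √(3.834e+16 / 3.192e+07) m/s ≈ 3.466e+04 m/s = 34.66 km/s.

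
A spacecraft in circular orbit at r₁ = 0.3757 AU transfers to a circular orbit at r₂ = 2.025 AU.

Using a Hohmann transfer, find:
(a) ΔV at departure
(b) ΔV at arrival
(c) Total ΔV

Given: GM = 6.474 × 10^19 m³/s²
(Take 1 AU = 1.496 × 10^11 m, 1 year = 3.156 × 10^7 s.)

Convert to SI: r₁ = 0.3757 AU = 5.62047e+10 m; r₂ = 2.025 AU = 3.0294e+11 m.
Transfer semi-major axis: a_t = (r₁ + r₂)/2 = (5.62047e+10 + 3.0294e+11)/2 = 1.79572e+11 m.
Circular speeds: v₁ = √(GM/r₁) = 33939.1 m/s, v₂ = √(GM/r₂) = 14618.7 m/s.
Transfer speeds (vis-viva v² = GM(2/r − 1/a_t)): v₁ᵗ = 44081.7 m/s, v₂ᵗ = 8178.52 m/s.
(a) ΔV₁ = |v₁ᵗ − v₁| ≈ 1.014e+04 m/s = 2.14 AU/year.
(b) ΔV₂ = |v₂ − v₂ᵗ| ≈ 6440 m/s = 1.359 AU/year.
(c) ΔV_total = ΔV₁ + ΔV₂ ≈ 1.658e+04 m/s = 3.498 AU/year.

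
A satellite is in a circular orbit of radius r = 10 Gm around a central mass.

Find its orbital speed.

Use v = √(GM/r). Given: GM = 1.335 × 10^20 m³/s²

Convert to SI: r = 10 Gm = 1e+10 m.
For a circular orbit, gravity supplies the centripetal force, so v = √(GM / r).
v = √(1.335e+20 / 1e+10) m/s ≈ 1.155e+05 m/s = 115.5 km/s.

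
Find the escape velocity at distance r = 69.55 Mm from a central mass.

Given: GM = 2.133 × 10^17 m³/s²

Convert to SI: r = 69.55 Mm = 6.955e+07 m.
Escape velocity comes from setting total energy to zero: ½v² − GM/r = 0 ⇒ v_esc = √(2GM / r).
v_esc = √(2 · 2.133e+17 / 6.955e+07) m/s ≈ 7.832e+04 m/s = 78.32 km/s.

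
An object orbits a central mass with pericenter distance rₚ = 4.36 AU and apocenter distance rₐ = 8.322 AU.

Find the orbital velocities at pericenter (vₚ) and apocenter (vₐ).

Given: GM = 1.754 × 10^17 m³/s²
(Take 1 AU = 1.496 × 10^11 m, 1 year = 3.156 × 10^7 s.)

Convert to SI: rₚ = 4.36 AU = 6.52256e+11 m; rₐ = 8.322 AU = 1.24497e+12 m.
Use the vis-viva equation v² = GM(2/r − 1/a) with a = (rₚ + rₐ)/2 = (6.52256e+11 + 1.24497e+12)/2 = 9.48614e+11 m.
vₚ = √(GM · (2/rₚ − 1/a)) = √(1.754e+17 · (2/6.52256e+11 − 1/9.48614e+11)) m/s ≈ 594.1 m/s = 0.1253 AU/year.
vₐ = √(GM · (2/rₐ − 1/a)) = √(1.754e+17 · (2/1.24497e+12 − 1/9.48614e+11)) m/s ≈ 311.2 m/s = 0.06566 AU/year.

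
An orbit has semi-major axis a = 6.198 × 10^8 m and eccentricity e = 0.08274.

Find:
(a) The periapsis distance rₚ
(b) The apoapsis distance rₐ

(a) rₚ = a(1 − e) = 6.198e+08 · (1 − 0.08274) = 6.198e+08 · 0.91726 ≈ 5.685e+08 m = 5.685 × 10^8 m.
(b) rₐ = a(1 + e) = 6.198e+08 · (1 + 0.08274) = 6.198e+08 · 1.08274 ≈ 6.711e+08 m = 6.711 × 10^8 m.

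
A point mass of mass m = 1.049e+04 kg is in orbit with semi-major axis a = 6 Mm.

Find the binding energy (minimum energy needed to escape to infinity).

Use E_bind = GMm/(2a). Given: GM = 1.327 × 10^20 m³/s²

Convert to SI: a = 6 Mm = 6e+06 m.
Total orbital energy is E = −GMm/(2a); binding energy is E_bind = −E = GMm/(2a).
E_bind = 1.327e+20 · 1.049e+04 / (2 · 6e+06) J ≈ 1.16e+17 J = 116 PJ.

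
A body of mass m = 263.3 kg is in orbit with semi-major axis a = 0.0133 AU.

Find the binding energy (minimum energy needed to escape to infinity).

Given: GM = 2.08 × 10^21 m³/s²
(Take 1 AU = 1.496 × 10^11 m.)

Convert to SI: a = 0.0133 AU = 1.98968e+09 m.
Total orbital energy is E = −GMm/(2a); binding energy is E_bind = −E = GMm/(2a).
E_bind = 2.08e+21 · 263.3 / (2 · 1.98968e+09) J ≈ 1.376e+14 J = 137.6 TJ.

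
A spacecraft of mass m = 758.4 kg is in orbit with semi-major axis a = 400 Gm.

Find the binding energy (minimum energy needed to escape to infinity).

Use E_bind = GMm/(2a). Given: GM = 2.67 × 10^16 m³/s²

Convert to SI: a = 400 Gm = 4e+11 m.
Total orbital energy is E = −GMm/(2a); binding energy is E_bind = −E = GMm/(2a).
E_bind = 2.67e+16 · 758.4 / (2 · 4e+11) J ≈ 2.531e+07 J = 25.31 MJ.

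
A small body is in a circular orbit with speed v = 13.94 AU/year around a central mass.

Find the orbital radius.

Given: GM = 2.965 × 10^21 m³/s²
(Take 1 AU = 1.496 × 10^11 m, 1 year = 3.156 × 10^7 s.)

Convert to SI: v = 13.94 AU/year = 66078.1 m/s.
For a circular orbit, v² = GM / r, so r = GM / v².
r = 2.965e+21 / (66078.1)² m ≈ 6.791e+11 m = 4.539 AU.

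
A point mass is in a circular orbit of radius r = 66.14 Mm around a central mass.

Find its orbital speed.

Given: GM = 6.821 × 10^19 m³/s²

Convert to SI: r = 66.14 Mm = 6.614e+07 m.
For a circular orbit, gravity supplies the centripetal force, so v = √(GM / r).
v = √(6.821e+19 / 6.614e+07) m/s ≈ 1.016e+06 m/s = 1016 km/s.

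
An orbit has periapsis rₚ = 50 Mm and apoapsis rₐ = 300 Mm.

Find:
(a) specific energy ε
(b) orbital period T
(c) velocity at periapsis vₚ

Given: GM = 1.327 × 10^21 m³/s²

Convert to SI: rₚ = 50 Mm = 5e+07 m; rₐ = 300 Mm = 3e+08 m.
(a) With a = (rₚ + rₐ)/2 = 1.75e+08 m, ε = −GM/(2a) = −1.327e+21/(2 · 1.75e+08) J/kg ≈ -3.791e+12 J/kg
(b) With a = (rₚ + rₐ)/2 = 1.75e+08 m, T = 2π √(a³/GM) = 2π √((1.75e+08)³/1.327e+21) s ≈ 399.3 s
(c) With a = (rₚ + rₐ)/2 = 1.75e+08 m, vₚ = √(GM (2/rₚ − 1/a)) = √(1.327e+21 · (2/5e+07 − 1/1.75e+08)) m/s ≈ 6.745e+06 m/s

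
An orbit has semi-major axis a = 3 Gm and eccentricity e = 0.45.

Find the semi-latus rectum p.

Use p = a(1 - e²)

Convert to SI: a = 3 Gm = 3e+09 m.
p = a (1 − e²).
p = 3e+09 · (1 − (0.45)²) = 3e+09 · 0.7975 ≈ 2.392e+09 m = 2.393 Gm.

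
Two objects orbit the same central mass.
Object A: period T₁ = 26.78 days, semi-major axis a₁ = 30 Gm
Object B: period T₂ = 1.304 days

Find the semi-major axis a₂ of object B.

Convert to SI: T₁ = 26.78 days = 2.31379e+06 s; a₁ = 30 Gm = 3e+10 m; T₂ = 1.304 days = 112666 s.
Kepler's third law: (T₁/T₂)² = (a₁/a₂)³ ⇒ a₂ = a₁ · (T₂/T₁)^(2/3).
T₂/T₁ = 112666 / 2.31379e+06 = 0.0486931.
a₂ = 3e+10 · (0.0486931)^(2/3) m ≈ 4e+09 m = 4 Gm.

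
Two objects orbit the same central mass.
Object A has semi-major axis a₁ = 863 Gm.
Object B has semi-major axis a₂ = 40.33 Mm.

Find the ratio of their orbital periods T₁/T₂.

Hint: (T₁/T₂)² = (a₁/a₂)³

Convert to SI: a₁ = 863 Gm = 8.63e+11 m; a₂ = 40.33 Mm = 4.033e+07 m.
From Kepler's third law, (T₁/T₂)² = (a₁/a₂)³, so T₁/T₂ = (a₁/a₂)^(3/2).
a₁/a₂ = 8.63e+11 / 4.033e+07 = 21398.5.
T₁/T₂ = (21398.5)^(3/2) ≈ 3.13e+06.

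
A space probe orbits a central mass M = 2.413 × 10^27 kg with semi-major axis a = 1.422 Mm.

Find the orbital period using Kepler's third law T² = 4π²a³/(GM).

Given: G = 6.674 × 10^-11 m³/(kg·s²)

Convert to SI: a = 1.422 Mm = 1.422e+06 m.
GM = G · M = 6.674e-11 · 2.413e+27 = 1.61044e+17 m³/s².
Kepler's third law: T = 2π √(a³ / GM).
Substituting a = 1.422e+06 m and GM = 1.61044e+17 m³/s²:
T = 2π √((1.422e+06)³ / 1.61044e+17) s
T ≈ 26.55 s = 26.55 seconds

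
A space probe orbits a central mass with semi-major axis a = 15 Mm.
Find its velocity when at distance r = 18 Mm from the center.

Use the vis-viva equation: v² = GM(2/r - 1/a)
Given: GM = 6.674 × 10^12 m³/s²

Convert to SI: a = 15 Mm = 1.5e+07 m; r = 18 Mm = 1.8e+07 m.
Vis-viva: v = √(GM · (2/r − 1/a)).
2/r − 1/a = 2/1.8e+07 − 1/1.5e+07 = 4.44444e-08 m⁻¹.
v = √(6.674e+12 · 4.44444e-08) m/s ≈ 544.6 m/s = 544.6 m/s.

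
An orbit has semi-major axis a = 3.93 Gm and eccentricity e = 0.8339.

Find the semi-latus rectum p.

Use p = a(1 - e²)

Convert to SI: a = 3.93 Gm = 3.93e+09 m.
p = a (1 − e²).
p = 3.93e+09 · (1 − (0.8339)²) = 3.93e+09 · 0.304611 ≈ 1.197e+09 m = 1.197 Gm.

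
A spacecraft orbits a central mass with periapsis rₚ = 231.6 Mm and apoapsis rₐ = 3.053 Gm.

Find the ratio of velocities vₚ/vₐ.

Convert to SI: rₚ = 231.6 Mm = 2.316e+08 m; rₐ = 3.053 Gm = 3.053e+09 m.
Conservation of angular momentum gives rₚvₚ = rₐvₐ, so vₚ/vₐ = rₐ/rₚ.
vₚ/vₐ = 3.053e+09 / 2.316e+08 ≈ 13.18.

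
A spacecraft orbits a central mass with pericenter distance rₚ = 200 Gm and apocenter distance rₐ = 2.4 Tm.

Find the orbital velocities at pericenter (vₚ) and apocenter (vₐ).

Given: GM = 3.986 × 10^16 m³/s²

Convert to SI: rₚ = 200 Gm = 2e+11 m; rₐ = 2.4 Tm = 2.4e+12 m.
Use the vis-viva equation v² = GM(2/r − 1/a) with a = (rₚ + rₐ)/2 = (2e+11 + 2.4e+12)/2 = 1.3e+12 m.
vₚ = √(GM · (2/rₚ − 1/a)) = √(3.986e+16 · (2/2e+11 − 1/1.3e+12)) m/s ≈ 606.6 m/s = 606.6 m/s.
vₐ = √(GM · (2/rₐ − 1/a)) = √(3.986e+16 · (2/2.4e+12 − 1/1.3e+12)) m/s ≈ 50.55 m/s = 50.55 m/s.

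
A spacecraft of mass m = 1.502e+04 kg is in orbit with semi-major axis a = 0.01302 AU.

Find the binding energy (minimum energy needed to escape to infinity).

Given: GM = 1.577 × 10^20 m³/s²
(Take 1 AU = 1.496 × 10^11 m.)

Convert to SI: a = 0.01302 AU = 1.94779e+09 m.
Total orbital energy is E = −GMm/(2a); binding energy is E_bind = −E = GMm/(2a).
E_bind = 1.577e+20 · 1.502e+04 / (2 · 1.94779e+09) J ≈ 6.08e+14 J = 608 TJ.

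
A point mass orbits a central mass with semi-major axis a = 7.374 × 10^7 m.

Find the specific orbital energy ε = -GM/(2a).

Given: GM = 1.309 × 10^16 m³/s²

ε = −GM / (2a).
ε = −1.309e+16 / (2 · 7.374e+07) J/kg ≈ -8.876e+07 J/kg = -88.76 MJ/kg.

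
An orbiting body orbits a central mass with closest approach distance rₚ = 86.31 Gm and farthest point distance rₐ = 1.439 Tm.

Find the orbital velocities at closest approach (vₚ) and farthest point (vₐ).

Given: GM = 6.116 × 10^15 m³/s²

Convert to SI: rₚ = 86.31 Gm = 8.631e+10 m; rₐ = 1.439 Tm = 1.439e+12 m.
Use the vis-viva equation v² = GM(2/r − 1/a) with a = (rₚ + rₐ)/2 = (8.631e+10 + 1.439e+12)/2 = 7.62655e+11 m.
vₚ = √(GM · (2/rₚ − 1/a)) = √(6.116e+15 · (2/8.631e+10 − 1/7.62655e+11)) m/s ≈ 365.7 m/s = 365.7 m/s.
vₐ = √(GM · (2/rₐ − 1/a)) = √(6.116e+15 · (2/1.439e+12 − 1/7.62655e+11)) m/s ≈ 21.93 m/s = 21.93 m/s.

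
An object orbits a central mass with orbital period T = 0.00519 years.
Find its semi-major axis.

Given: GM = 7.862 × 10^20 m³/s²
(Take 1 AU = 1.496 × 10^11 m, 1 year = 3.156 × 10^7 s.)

Convert to SI: T = 0.00519 years = 163796 s.
Invert Kepler's third law: a = (GM · T² / (4π²))^(1/3).
Substituting T = 163796 s and GM = 7.862e+20 m³/s²:
a = (7.862e+20 · (163796)² / (4π²))^(1/3) m
a ≈ 8.114e+09 m = 0.05424 AU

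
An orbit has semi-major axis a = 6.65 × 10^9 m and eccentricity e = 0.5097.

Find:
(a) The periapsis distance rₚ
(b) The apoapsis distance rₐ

(a) rₚ = a(1 − e) = 6.65e+09 · (1 − 0.5097) = 6.65e+09 · 0.4903 ≈ 3.26e+09 m = 3.26 × 10^9 m.
(b) rₐ = a(1 + e) = 6.65e+09 · (1 + 0.5097) = 6.65e+09 · 1.5097 ≈ 1.004e+10 m = 1.004 × 10^10 m.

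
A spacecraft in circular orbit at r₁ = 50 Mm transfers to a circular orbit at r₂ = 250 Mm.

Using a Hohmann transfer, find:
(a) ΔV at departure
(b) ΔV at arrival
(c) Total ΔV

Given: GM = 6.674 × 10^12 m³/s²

Convert to SI: r₁ = 50 Mm = 5e+07 m; r₂ = 250 Mm = 2.5e+08 m.
Transfer semi-major axis: a_t = (r₁ + r₂)/2 = (5e+07 + 2.5e+08)/2 = 1.5e+08 m.
Circular speeds: v₁ = √(GM/r₁) = 365.349 m/s, v₂ = √(GM/r₂) = 163.389 m/s.
Transfer speeds (vis-viva v² = GM(2/r − 1/a_t)): v₁ᵗ = 471.664 m/s, v₂ᵗ = 94.3327 m/s.
(a) ΔV₁ = |v₁ᵗ − v₁| ≈ 106.3 m/s = 106.3 m/s.
(b) ΔV₂ = |v₂ − v₂ᵗ| ≈ 69.06 m/s = 69.06 m/s.
(c) ΔV_total = ΔV₁ + ΔV₂ ≈ 175.4 m/s = 175.4 m/s.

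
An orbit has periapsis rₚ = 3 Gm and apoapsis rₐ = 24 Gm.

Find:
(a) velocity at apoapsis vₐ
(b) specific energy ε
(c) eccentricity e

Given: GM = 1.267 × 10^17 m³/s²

Convert to SI: rₚ = 3 Gm = 3e+09 m; rₐ = 24 Gm = 2.4e+10 m.
(a) With a = (rₚ + rₐ)/2 = 1.35e+10 m, vₐ = √(GM (2/rₐ − 1/a)) = √(1.267e+17 · (2/2.4e+10 − 1/1.35e+10)) m/s ≈ 1083 m/s
(b) With a = (rₚ + rₐ)/2 = 1.35e+10 m, ε = −GM/(2a) = −1.267e+17/(2 · 1.35e+10) J/kg ≈ -4.693e+06 J/kg
(c) e = (rₐ − rₚ)/(rₐ + rₚ) = (2.4e+10 − 3e+09)/(2.4e+10 + 3e+09) ≈ 0.7778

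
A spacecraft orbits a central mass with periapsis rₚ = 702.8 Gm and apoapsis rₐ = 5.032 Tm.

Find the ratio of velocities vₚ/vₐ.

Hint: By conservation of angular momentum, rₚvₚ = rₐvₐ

Convert to SI: rₚ = 702.8 Gm = 7.028e+11 m; rₐ = 5.032 Tm = 5.032e+12 m.
Conservation of angular momentum gives rₚvₚ = rₐvₐ, so vₚ/vₐ = rₐ/rₚ.
vₚ/vₐ = 5.032e+12 / 7.028e+11 ≈ 7.16.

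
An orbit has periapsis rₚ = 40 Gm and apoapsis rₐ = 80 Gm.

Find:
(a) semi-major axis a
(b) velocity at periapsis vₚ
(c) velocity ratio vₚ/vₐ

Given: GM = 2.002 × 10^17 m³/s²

Convert to SI: rₚ = 40 Gm = 4e+10 m; rₐ = 80 Gm = 8e+10 m.
(a) a = (rₚ + rₐ)/2 = (4e+10 + 8e+10)/2 ≈ 6e+10 m
(b) With a = (rₚ + rₐ)/2 = 6e+10 m, vₚ = √(GM (2/rₚ − 1/a)) = √(2.002e+17 · (2/4e+10 − 1/6e+10)) m/s ≈ 2583 m/s
(c) Conservation of angular momentum (rₚvₚ = rₐvₐ) gives vₚ/vₐ = rₐ/rₚ = 8e+10/4e+10 ≈ 2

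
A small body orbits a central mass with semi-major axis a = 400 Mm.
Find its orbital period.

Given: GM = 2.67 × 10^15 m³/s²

Convert to SI: a = 400 Mm = 4e+08 m.
Kepler's third law: T = 2π √(a³ / GM).
Substituting a = 4e+08 m and GM = 2.67e+15 m³/s²:
T = 2π √((4e+08)³ / 2.67e+15) s
T ≈ 9.728e+05 s = 11.26 days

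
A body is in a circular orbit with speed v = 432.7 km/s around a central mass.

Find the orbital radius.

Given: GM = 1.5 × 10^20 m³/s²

Convert to SI: v = 432.7 km/s = 432700 m/s.
For a circular orbit, v² = GM / r, so r = GM / v².
r = 1.5e+20 / (432700)² m ≈ 8.012e+08 m = 801.2 Mm.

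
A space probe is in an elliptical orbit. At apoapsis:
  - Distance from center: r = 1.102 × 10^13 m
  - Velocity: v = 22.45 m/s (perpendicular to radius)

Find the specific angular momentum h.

With v perpendicular to r, h = r · v.
h = 1.102e+13 · 22.45 m²/s ≈ 2.474e+14 m²/s.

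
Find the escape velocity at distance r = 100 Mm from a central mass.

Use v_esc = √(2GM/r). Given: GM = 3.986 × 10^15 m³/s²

Convert to SI: r = 100 Mm = 1e+08 m.
Escape velocity comes from setting total energy to zero: ½v² − GM/r = 0 ⇒ v_esc = √(2GM / r).
v_esc = √(2 · 3.986e+15 / 1e+08) m/s ≈ 8929 m/s = 8.929 km/s.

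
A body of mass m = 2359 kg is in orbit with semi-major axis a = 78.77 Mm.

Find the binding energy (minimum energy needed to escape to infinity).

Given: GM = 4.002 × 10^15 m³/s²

Convert to SI: a = 78.77 Mm = 7.877e+07 m.
Total orbital energy is E = −GMm/(2a); binding energy is E_bind = −E = GMm/(2a).
E_bind = 4.002e+15 · 2359 / (2 · 7.877e+07) J ≈ 5.993e+10 J = 59.93 GJ.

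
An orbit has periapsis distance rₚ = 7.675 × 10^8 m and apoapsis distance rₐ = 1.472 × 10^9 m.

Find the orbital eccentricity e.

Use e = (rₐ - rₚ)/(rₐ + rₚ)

e = (rₐ − rₚ) / (rₐ + rₚ).
e = (1.472e+09 − 7.675e+08) / (1.472e+09 + 7.675e+08) = 7.045e+08 / 2.2395e+09 ≈ 0.3146.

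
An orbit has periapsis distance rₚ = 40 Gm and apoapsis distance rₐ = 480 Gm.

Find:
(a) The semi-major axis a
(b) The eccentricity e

Convert to SI: rₚ = 40 Gm = 4e+10 m; rₐ = 480 Gm = 4.8e+11 m.
(a) a = (rₚ + rₐ) / 2 = (4e+10 + 4.8e+11) / 2 ≈ 2.6e+11 m = 260 Gm.
(b) e = (rₐ − rₚ) / (rₐ + rₚ) = (4.8e+11 − 4e+10) / (4.8e+11 + 4e+10) ≈ 0.8462.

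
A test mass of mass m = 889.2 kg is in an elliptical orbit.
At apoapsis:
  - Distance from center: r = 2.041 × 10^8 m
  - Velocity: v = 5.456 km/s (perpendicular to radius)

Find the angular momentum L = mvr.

Convert to SI: v = 5.456 km/s = 5456 m/s.
Since v is perpendicular to r, L = m · v · r.
L = 889.2 · 5456 · 2.041e+08 kg·m²/s ≈ 9.902e+14 kg·m²/s.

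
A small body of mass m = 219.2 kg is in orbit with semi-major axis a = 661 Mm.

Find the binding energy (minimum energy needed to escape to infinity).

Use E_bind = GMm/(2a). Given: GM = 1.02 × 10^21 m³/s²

Convert to SI: a = 661 Mm = 6.61e+08 m.
Total orbital energy is E = −GMm/(2a); binding energy is E_bind = −E = GMm/(2a).
E_bind = 1.02e+21 · 219.2 / (2 · 6.61e+08) J ≈ 1.691e+14 J = 169.1 TJ.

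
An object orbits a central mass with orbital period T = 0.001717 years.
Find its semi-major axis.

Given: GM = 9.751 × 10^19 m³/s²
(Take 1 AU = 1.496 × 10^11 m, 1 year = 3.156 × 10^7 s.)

Convert to SI: T = 0.001717 years = 54188.5 s.
Invert Kepler's third law: a = (GM · T² / (4π²))^(1/3).
Substituting T = 54188.5 s and GM = 9.751e+19 m³/s²:
a = (9.751e+19 · (54188.5)² / (4π²))^(1/3) m
a ≈ 1.936e+09 m = 0.01294 AU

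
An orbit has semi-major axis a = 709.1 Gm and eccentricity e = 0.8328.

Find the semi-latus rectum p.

Convert to SI: a = 709.1 Gm = 7.091e+11 m.
p = a (1 − e²).
p = 7.091e+11 · (1 − (0.8328)²) = 7.091e+11 · 0.306444 ≈ 2.173e+11 m = 217.3 Gm.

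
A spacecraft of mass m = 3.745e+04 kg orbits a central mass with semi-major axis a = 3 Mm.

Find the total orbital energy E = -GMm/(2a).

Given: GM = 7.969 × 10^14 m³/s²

Convert to SI: a = 3 Mm = 3e+06 m.
E = −GMm / (2a).
E = −7.969e+14 · 3.745e+04 / (2 · 3e+06) J ≈ -4.974e+12 J = -4.974 TJ.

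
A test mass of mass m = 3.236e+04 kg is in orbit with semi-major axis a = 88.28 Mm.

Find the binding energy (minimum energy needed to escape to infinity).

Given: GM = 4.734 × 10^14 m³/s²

Convert to SI: a = 88.28 Mm = 8.828e+07 m.
Total orbital energy is E = −GMm/(2a); binding energy is E_bind = −E = GMm/(2a).
E_bind = 4.734e+14 · 3.236e+04 / (2 · 8.828e+07) J ≈ 8.676e+10 J = 86.76 GJ.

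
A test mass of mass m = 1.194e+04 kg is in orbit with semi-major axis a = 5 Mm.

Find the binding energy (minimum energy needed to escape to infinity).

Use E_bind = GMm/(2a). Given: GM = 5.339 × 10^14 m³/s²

Convert to SI: a = 5 Mm = 5e+06 m.
Total orbital energy is E = −GMm/(2a); binding energy is E_bind = −E = GMm/(2a).
E_bind = 5.339e+14 · 1.194e+04 / (2 · 5e+06) J ≈ 6.375e+11 J = 637.5 GJ.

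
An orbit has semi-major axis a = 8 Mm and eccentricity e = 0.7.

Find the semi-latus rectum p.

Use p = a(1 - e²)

Convert to SI: a = 8 Mm = 8e+06 m.
p = a (1 − e²).
p = 8e+06 · (1 − (0.7)²) = 8e+06 · 0.51 ≈ 4.08e+06 m = 4.08 Mm.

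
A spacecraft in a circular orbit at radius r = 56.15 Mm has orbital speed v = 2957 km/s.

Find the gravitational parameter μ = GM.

Convert to SI: r = 56.15 Mm = 5.615e+07 m; v = 2957 km/s = 2.957e+06 m/s.
For a circular orbit v² = GM/r, so GM = v² · r.
GM = (2.957e+06)² · 5.615e+07 m³/s² ≈ 4.91e+20 m³/s² = 4.91 × 10^20 m³/s².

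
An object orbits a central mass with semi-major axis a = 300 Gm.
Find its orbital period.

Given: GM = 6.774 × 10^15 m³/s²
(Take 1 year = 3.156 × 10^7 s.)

Convert to SI: a = 300 Gm = 3e+11 m.
Kepler's third law: T = 2π √(a³ / GM).
Substituting a = 3e+11 m and GM = 6.774e+15 m³/s²:
T = 2π √((3e+11)³ / 6.774e+15) s
T ≈ 1.254e+10 s = 397.5 years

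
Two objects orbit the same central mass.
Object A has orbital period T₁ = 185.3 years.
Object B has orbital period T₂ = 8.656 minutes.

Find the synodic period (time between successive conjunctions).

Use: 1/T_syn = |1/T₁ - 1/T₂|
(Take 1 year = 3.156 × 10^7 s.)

Convert to SI: T₁ = 185.3 years = 5.84807e+09 s; T₂ = 8.656 minutes = 519.36 s.
T_syn = |T₁ · T₂ / (T₁ − T₂)|.
T_syn = |5.84807e+09 · 519.36 / (5.84807e+09 − 519.36)| s ≈ 519.4 s = 8.656 minutes.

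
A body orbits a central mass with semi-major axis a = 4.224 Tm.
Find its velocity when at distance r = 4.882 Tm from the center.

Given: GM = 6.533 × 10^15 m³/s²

Convert to SI: a = 4.224 Tm = 4.224e+12 m; r = 4.882 Tm = 4.882e+12 m.
Vis-viva: v = √(GM · (2/r − 1/a)).
2/r − 1/a = 2/4.882e+12 − 1/4.224e+12 = 1.72926e-13 m⁻¹.
v = √(6.533e+15 · 1.72926e-13) m/s ≈ 33.61 m/s = 33.61 m/s.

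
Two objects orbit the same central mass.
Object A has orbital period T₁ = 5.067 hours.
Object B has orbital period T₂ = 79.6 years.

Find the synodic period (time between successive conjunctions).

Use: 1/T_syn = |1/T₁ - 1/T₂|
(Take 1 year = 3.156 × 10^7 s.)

Convert to SI: T₁ = 5.067 hours = 18241.2 s; T₂ = 79.6 years = 2.51218e+09 s.
T_syn = |T₁ · T₂ / (T₁ − T₂)|.
T_syn = |18241.2 · 2.51218e+09 / (18241.2 − 2.51218e+09)| s ≈ 1.824e+04 s = 5.067 hours.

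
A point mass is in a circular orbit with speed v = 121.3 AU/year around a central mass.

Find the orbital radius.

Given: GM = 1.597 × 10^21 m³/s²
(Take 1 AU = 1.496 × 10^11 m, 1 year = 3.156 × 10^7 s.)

Convert to SI: v = 121.3 AU/year = 574984 m/s.
For a circular orbit, v² = GM / r, so r = GM / v².
r = 1.597e+21 / (574984)² m ≈ 4.831e+09 m = 0.03229 AU.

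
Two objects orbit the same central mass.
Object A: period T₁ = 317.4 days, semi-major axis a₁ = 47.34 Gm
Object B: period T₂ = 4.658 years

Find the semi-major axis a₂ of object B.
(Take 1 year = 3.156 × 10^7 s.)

Convert to SI: T₁ = 317.4 days = 2.74234e+07 s; a₁ = 47.34 Gm = 4.734e+10 m; T₂ = 4.658 years = 1.47006e+08 s.
Kepler's third law: (T₁/T₂)² = (a₁/a₂)³ ⇒ a₂ = a₁ · (T₂/T₁)^(2/3).
T₂/T₁ = 1.47006e+08 / 2.74234e+07 = 5.36063.
a₂ = 4.734e+10 · (5.36063)^(2/3) m ≈ 1.45e+11 m = 145 Gm.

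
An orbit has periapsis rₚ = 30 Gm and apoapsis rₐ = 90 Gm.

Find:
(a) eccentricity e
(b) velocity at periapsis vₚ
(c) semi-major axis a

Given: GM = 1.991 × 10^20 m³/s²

Convert to SI: rₚ = 30 Gm = 3e+10 m; rₐ = 90 Gm = 9e+10 m.
(a) e = (rₐ − rₚ)/(rₐ + rₚ) = (9e+10 − 3e+10)/(9e+10 + 3e+10) ≈ 0.5
(b) With a = (rₚ + rₐ)/2 = 6e+10 m, vₚ = √(GM (2/rₚ − 1/a)) = √(1.991e+20 · (2/3e+10 − 1/6e+10)) m/s ≈ 9.977e+04 m/s
(c) a = (rₚ + rₐ)/2 = (3e+10 + 9e+10)/2 ≈ 6e+10 m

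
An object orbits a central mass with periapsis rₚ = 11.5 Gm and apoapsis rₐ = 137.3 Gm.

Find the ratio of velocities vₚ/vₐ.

Convert to SI: rₚ = 11.5 Gm = 1.15e+10 m; rₐ = 137.3 Gm = 1.373e+11 m.
Conservation of angular momentum gives rₚvₚ = rₐvₐ, so vₚ/vₐ = rₐ/rₚ.
vₚ/vₐ = 1.373e+11 / 1.15e+10 ≈ 11.94.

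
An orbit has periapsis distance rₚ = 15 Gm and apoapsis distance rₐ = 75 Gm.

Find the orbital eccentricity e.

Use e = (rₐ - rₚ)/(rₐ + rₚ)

Convert to SI: rₚ = 15 Gm = 1.5e+10 m; rₐ = 75 Gm = 7.5e+10 m.
e = (rₐ − rₚ) / (rₐ + rₚ).
e = (7.5e+10 − 1.5e+10) / (7.5e+10 + 1.5e+10) = 6e+10 / 9e+10 ≈ 0.6667.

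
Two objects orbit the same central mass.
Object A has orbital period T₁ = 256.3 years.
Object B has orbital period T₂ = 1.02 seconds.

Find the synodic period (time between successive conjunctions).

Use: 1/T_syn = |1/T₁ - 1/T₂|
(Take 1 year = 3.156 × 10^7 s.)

Convert to SI: T₁ = 256.3 years = 8.08883e+09 s.
T_syn = |T₁ · T₂ / (T₁ − T₂)|.
T_syn = |8.08883e+09 · 1.02 / (8.08883e+09 − 1.02)| s ≈ 1.02 s = 1.02 seconds.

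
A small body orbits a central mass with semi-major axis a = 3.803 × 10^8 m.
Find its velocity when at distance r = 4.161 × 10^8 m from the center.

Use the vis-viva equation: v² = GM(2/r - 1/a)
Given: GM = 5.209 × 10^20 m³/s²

Vis-viva: v = √(GM · (2/r − 1/a)).
2/r − 1/a = 2/4.161e+08 − 1/3.803e+08 = 2.17703e-09 m⁻¹.
v = √(5.209e+20 · 2.17703e-09) m/s ≈ 1.065e+06 m/s = 1065 km/s.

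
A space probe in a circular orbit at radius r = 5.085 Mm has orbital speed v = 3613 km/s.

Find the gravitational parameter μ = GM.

Convert to SI: r = 5.085 Mm = 5.085e+06 m; v = 3613 km/s = 3.613e+06 m/s.
For a circular orbit v² = GM/r, so GM = v² · r.
GM = (3.613e+06)² · 5.085e+06 m³/s² ≈ 6.638e+19 m³/s² = 6.638 × 10^19 m³/s².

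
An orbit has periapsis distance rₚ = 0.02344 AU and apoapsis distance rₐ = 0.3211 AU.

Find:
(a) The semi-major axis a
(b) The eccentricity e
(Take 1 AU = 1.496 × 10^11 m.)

Convert to SI: rₚ = 0.02344 AU = 3.50662e+09 m; rₐ = 0.3211 AU = 4.80366e+10 m.
(a) a = (rₚ + rₐ) / 2 = (3.50662e+09 + 4.80366e+10) / 2 ≈ 2.577e+10 m = 0.1723 AU.
(b) e = (rₐ − rₚ) / (rₐ + rₚ) = (4.80366e+10 − 3.50662e+09) / (4.80366e+10 + 3.50662e+09) ≈ 0.8639.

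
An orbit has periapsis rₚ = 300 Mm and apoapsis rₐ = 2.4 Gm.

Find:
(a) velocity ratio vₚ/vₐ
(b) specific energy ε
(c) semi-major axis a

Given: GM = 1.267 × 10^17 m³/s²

Convert to SI: rₚ = 300 Mm = 3e+08 m; rₐ = 2.4 Gm = 2.4e+09 m.
(a) Conservation of angular momentum (rₚvₚ = rₐvₐ) gives vₚ/vₐ = rₐ/rₚ = 2.4e+09/3e+08 ≈ 8
(b) With a = (rₚ + rₐ)/2 = 1.35e+09 m, ε = −GM/(2a) = −1.267e+17/(2 · 1.35e+09) J/kg ≈ -4.693e+07 J/kg
(c) a = (rₚ + rₐ)/2 = (3e+08 + 2.4e+09)/2 ≈ 1.35e+09 m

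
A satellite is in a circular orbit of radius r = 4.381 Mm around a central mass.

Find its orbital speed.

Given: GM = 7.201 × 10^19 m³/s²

Convert to SI: r = 4.381 Mm = 4.381e+06 m.
For a circular orbit, gravity supplies the centripetal force, so v = √(GM / r).
v = √(7.201e+19 / 4.381e+06) m/s ≈ 4.054e+06 m/s = 4054 km/s.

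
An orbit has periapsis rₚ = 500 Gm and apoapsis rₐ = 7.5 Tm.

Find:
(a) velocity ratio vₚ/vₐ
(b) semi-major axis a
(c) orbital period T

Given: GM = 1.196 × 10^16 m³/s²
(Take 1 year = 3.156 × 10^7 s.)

Convert to SI: rₚ = 500 Gm = 5e+11 m; rₐ = 7.5 Tm = 7.5e+12 m.
(a) Conservation of angular momentum (rₚvₚ = rₐvₐ) gives vₚ/vₐ = rₐ/rₚ = 7.5e+12/5e+11 ≈ 15
(b) a = (rₚ + rₐ)/2 = (5e+11 + 7.5e+12)/2 ≈ 4e+12 m
(c) With a = (rₚ + rₐ)/2 = 4e+12 m, T = 2π √(a³/GM) = 2π √((4e+12)³/1.196e+16) s ≈ 4.596e+11 s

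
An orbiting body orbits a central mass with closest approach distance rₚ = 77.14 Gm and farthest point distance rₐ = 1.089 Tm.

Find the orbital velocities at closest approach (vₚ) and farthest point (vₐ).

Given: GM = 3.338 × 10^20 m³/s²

Convert to SI: rₚ = 77.14 Gm = 7.714e+10 m; rₐ = 1.089 Tm = 1.089e+12 m.
Use the vis-viva equation v² = GM(2/r − 1/a) with a = (rₚ + rₐ)/2 = (7.714e+10 + 1.089e+12)/2 = 5.8307e+11 m.
vₚ = √(GM · (2/rₚ − 1/a)) = √(3.338e+20 · (2/7.714e+10 − 1/5.8307e+11)) m/s ≈ 8.99e+04 m/s = 89.9 km/s.
vₐ = √(GM · (2/rₐ − 1/a)) = √(3.338e+20 · (2/1.089e+12 − 1/5.8307e+11)) m/s ≈ 6368 m/s = 6.368 km/s.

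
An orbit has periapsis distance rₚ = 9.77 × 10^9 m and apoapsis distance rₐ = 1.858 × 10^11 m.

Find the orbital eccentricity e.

e = (rₐ − rₚ) / (rₐ + rₚ).
e = (1.858e+11 − 9.77e+09) / (1.858e+11 + 9.77e+09) = 1.7603e+11 / 1.9557e+11 ≈ 0.9001.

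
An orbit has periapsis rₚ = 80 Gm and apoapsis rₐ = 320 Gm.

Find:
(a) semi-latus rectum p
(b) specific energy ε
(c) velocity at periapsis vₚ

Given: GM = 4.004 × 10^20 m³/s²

Convert to SI: rₚ = 80 Gm = 8e+10 m; rₐ = 320 Gm = 3.2e+11 m.
(a) From a = (rₚ + rₐ)/2 = 2e+11 m and e = (rₐ − rₚ)/(rₐ + rₚ) = 0.6, p = a(1 − e²) = 2e+11 · (1 − (0.6)²) ≈ 1.28e+11 m
(b) With a = (rₚ + rₐ)/2 = 2e+11 m, ε = −GM/(2a) = −4.004e+20/(2 · 2e+11) J/kg ≈ -1.001e+09 J/kg
(c) With a = (rₚ + rₐ)/2 = 2e+11 m, vₚ = √(GM (2/rₚ − 1/a)) = √(4.004e+20 · (2/8e+10 − 1/2e+11)) m/s ≈ 8.949e+04 m/s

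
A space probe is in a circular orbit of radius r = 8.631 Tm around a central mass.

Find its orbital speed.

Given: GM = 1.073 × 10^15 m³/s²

Convert to SI: r = 8.631 Tm = 8.631e+12 m.
For a circular orbit, gravity supplies the centripetal force, so v = √(GM / r).
v = √(1.073e+15 / 8.631e+12) m/s ≈ 11.15 m/s = 11.15 m/s.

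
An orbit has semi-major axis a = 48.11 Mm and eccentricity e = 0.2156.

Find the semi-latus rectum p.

Convert to SI: a = 48.11 Mm = 4.811e+07 m.
p = a (1 − e²).
p = 4.811e+07 · (1 − (0.2156)²) = 4.811e+07 · 0.953517 ≈ 4.587e+07 m = 45.87 Mm.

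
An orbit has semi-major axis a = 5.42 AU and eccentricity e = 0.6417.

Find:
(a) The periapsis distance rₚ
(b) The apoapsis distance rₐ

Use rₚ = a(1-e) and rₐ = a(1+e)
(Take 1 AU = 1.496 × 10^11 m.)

Convert to SI: a = 5.42 AU = 8.10832e+11 m.
(a) rₚ = a(1 − e) = 8.10832e+11 · (1 − 0.6417) = 8.10832e+11 · 0.3583 ≈ 2.905e+11 m = 1.942 AU.
(b) rₐ = a(1 + e) = 8.10832e+11 · (1 + 0.6417) = 8.10832e+11 · 1.6417 ≈ 1.331e+12 m = 8.898 AU.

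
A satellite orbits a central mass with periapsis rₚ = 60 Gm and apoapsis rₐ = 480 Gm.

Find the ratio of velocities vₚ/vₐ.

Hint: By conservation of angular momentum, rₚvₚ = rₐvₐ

Convert to SI: rₚ = 60 Gm = 6e+10 m; rₐ = 480 Gm = 4.8e+11 m.
Conservation of angular momentum gives rₚvₚ = rₐvₐ, so vₚ/vₐ = rₐ/rₚ.
vₚ/vₐ = 4.8e+11 / 6e+10 ≈ 8.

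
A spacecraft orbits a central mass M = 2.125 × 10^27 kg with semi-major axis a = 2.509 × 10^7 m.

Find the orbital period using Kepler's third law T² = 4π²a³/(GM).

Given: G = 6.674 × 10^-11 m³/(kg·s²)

GM = G · M = 6.674e-11 · 2.125e+27 = 1.41822e+17 m³/s².
Kepler's third law: T = 2π √(a³ / GM).
Substituting a = 2.509e+07 m and GM = 1.41822e+17 m³/s²:
T = 2π √((2.509e+07)³ / 1.41822e+17) s
T ≈ 2097 s = 34.95 minutes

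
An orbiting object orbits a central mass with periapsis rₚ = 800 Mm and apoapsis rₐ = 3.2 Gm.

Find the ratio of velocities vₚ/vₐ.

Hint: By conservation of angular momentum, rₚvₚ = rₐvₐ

Convert to SI: rₚ = 800 Mm = 8e+08 m; rₐ = 3.2 Gm = 3.2e+09 m.
Conservation of angular momentum gives rₚvₚ = rₐvₐ, so vₚ/vₐ = rₐ/rₚ.
vₚ/vₐ = 3.2e+09 / 8e+08 ≈ 4.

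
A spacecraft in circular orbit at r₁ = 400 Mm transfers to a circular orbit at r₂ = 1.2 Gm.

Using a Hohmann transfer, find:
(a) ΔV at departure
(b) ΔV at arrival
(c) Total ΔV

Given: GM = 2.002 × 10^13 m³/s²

Convert to SI: r₁ = 400 Mm = 4e+08 m; r₂ = 1.2 Gm = 1.2e+09 m.
Transfer semi-major axis: a_t = (r₁ + r₂)/2 = (4e+08 + 1.2e+09)/2 = 8e+08 m.
Circular speeds: v₁ = √(GM/r₁) = 223.719 m/s, v₂ = √(GM/r₂) = 129.164 m/s.
Transfer speeds (vis-viva v² = GM(2/r − 1/a_t)): v₁ᵗ = 273.998 m/s, v₂ᵗ = 91.3327 m/s.
(a) ΔV₁ = |v₁ᵗ − v₁| ≈ 50.28 m/s = 50.28 m/s.
(b) ΔV₂ = |v₂ − v₂ᵗ| ≈ 37.83 m/s = 37.83 m/s.
(c) ΔV_total = ΔV₁ + ΔV₂ ≈ 88.11 m/s = 88.11 m/s.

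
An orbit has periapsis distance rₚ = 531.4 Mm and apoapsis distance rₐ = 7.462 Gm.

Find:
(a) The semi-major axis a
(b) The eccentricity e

Convert to SI: rₚ = 531.4 Mm = 5.314e+08 m; rₐ = 7.462 Gm = 7.462e+09 m.
(a) a = (rₚ + rₐ) / 2 = (5.314e+08 + 7.462e+09) / 2 ≈ 3.997e+09 m = 3.997 Gm.
(b) e = (rₐ − rₚ) / (rₐ + rₚ) = (7.462e+09 − 5.314e+08) / (7.462e+09 + 5.314e+08) ≈ 0.867.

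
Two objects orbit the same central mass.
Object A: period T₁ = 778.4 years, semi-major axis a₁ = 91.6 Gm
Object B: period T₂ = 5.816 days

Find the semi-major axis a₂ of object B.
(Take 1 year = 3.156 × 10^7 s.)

Convert to SI: T₁ = 778.4 years = 2.45663e+10 s; a₁ = 91.6 Gm = 9.16e+10 m; T₂ = 5.816 days = 502502 s.
Kepler's third law: (T₁/T₂)² = (a₁/a₂)³ ⇒ a₂ = a₁ · (T₂/T₁)^(2/3).
T₂/T₁ = 502502 / 2.45663e+10 = 2.04549e-05.
a₂ = 9.16e+10 · (2.04549e-05)^(2/3) m ≈ 6.851e+07 m = 68.51 Mm.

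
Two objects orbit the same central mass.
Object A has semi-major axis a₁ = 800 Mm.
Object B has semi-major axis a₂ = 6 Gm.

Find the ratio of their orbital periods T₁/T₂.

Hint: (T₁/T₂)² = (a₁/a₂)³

Convert to SI: a₁ = 800 Mm = 8e+08 m; a₂ = 6 Gm = 6e+09 m.
From Kepler's third law, (T₁/T₂)² = (a₁/a₂)³, so T₁/T₂ = (a₁/a₂)^(3/2).
a₁/a₂ = 8e+08 / 6e+09 = 0.133333.
T₁/T₂ = (0.133333)^(3/2) ≈ 0.04869.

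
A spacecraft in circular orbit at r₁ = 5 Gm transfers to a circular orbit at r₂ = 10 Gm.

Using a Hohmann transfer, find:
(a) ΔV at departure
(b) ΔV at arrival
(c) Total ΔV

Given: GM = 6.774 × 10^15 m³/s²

Convert to SI: r₁ = 5 Gm = 5e+09 m; r₂ = 10 Gm = 1e+10 m.
Transfer semi-major axis: a_t = (r₁ + r₂)/2 = (5e+09 + 1e+10)/2 = 7.5e+09 m.
Circular speeds: v₁ = √(GM/r₁) = 1163.96 m/s, v₂ = √(GM/r₂) = 823.043 m/s.
Transfer speeds (vis-viva v² = GM(2/r − 1/a_t)): v₁ᵗ = 1344.02 m/s, v₂ᵗ = 672.012 m/s.
(a) ΔV₁ = |v₁ᵗ − v₁| ≈ 180.1 m/s = 180.1 m/s.
(b) ΔV₂ = |v₂ − v₂ᵗ| ≈ 151 m/s = 151 m/s.
(c) ΔV_total = ΔV₁ + ΔV₂ ≈ 331.1 m/s = 331.1 m/s.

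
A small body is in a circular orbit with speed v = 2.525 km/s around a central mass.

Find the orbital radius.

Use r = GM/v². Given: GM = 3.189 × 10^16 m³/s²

Convert to SI: v = 2.525 km/s = 2525 m/s.
For a circular orbit, v² = GM / r, so r = GM / v².
r = 3.189e+16 / (2525)² m ≈ 5.002e+09 m = 5.002 Gm.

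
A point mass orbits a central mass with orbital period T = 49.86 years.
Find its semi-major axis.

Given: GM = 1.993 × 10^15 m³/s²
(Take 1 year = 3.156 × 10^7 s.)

Convert to SI: T = 49.86 years = 1.57358e+09 s.
Invert Kepler's third law: a = (GM · T² / (4π²))^(1/3).
Substituting T = 1.57358e+09 s and GM = 1.993e+15 m³/s²:
a = (1.993e+15 · (1.57358e+09)² / (4π²))^(1/3) m
a ≈ 5e+10 m = 50 Gm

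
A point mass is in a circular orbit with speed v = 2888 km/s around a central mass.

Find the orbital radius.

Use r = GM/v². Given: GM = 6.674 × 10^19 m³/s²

Convert to SI: v = 2888 km/s = 2.888e+06 m/s.
For a circular orbit, v² = GM / r, so r = GM / v².
r = 6.674e+19 / (2.888e+06)² m ≈ 8.002e+06 m = 8.002 Mm.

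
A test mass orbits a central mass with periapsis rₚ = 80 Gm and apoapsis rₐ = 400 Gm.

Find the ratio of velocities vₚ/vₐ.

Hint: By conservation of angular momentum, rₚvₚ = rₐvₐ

Convert to SI: rₚ = 80 Gm = 8e+10 m; rₐ = 400 Gm = 4e+11 m.
Conservation of angular momentum gives rₚvₚ = rₐvₐ, so vₚ/vₐ = rₐ/rₚ.
vₚ/vₐ = 4e+11 / 8e+10 ≈ 5.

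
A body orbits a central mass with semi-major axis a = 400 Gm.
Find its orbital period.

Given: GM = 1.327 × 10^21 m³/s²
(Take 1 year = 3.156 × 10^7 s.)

Convert to SI: a = 400 Gm = 4e+11 m.
Kepler's third law: T = 2π √(a³ / GM).
Substituting a = 4e+11 m and GM = 1.327e+21 m³/s²:
T = 2π √((4e+11)³ / 1.327e+21) s
T ≈ 4.363e+07 s = 1.383 years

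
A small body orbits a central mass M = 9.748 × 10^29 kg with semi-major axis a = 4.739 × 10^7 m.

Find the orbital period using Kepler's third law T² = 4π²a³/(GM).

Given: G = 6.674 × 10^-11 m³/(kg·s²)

GM = G · M = 6.674e-11 · 9.748e+29 = 6.50582e+19 m³/s².
Kepler's third law: T = 2π √(a³ / GM).
Substituting a = 4.739e+07 m and GM = 6.50582e+19 m³/s²:
T = 2π √((4.739e+07)³ / 6.50582e+19) s
T ≈ 254.1 s = 4.236 minutes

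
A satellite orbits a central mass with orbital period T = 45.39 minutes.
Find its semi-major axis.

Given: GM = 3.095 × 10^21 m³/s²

Convert to SI: T = 45.39 minutes = 2723.4 s.
Invert Kepler's third law: a = (GM · T² / (4π²))^(1/3).
Substituting T = 2723.4 s and GM = 3.095e+21 m³/s²:
a = (3.095e+21 · (2723.4)² / (4π²))^(1/3) m
a ≈ 8.347e+08 m = 834.7 Mm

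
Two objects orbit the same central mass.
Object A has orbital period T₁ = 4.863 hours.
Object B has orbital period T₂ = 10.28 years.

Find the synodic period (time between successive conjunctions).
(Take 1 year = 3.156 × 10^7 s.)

Convert to SI: T₁ = 4.863 hours = 17506.8 s; T₂ = 10.28 years = 3.24437e+08 s.
T_syn = |T₁ · T₂ / (T₁ − T₂)|.
T_syn = |17506.8 · 3.24437e+08 / (17506.8 − 3.24437e+08)| s ≈ 1.751e+04 s = 4.863 hours.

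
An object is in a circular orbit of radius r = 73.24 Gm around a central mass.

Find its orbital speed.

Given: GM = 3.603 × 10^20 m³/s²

Convert to SI: r = 73.24 Gm = 7.324e+10 m.
For a circular orbit, gravity supplies the centripetal force, so v = √(GM / r).
v = √(3.603e+20 / 7.324e+10) m/s ≈ 7.014e+04 m/s = 70.14 km/s.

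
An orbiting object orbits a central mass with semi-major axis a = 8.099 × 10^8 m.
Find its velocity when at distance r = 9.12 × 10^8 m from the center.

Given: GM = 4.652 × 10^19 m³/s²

Vis-viva: v = √(GM · (2/r − 1/a)).
2/r − 1/a = 2/9.12e+08 − 1/8.099e+08 = 9.58262e-10 m⁻¹.
v = √(4.652e+19 · 9.58262e-10) m/s ≈ 2.111e+05 m/s = 211.1 km/s.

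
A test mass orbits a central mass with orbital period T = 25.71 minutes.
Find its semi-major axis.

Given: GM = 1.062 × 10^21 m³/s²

Convert to SI: T = 25.71 minutes = 1542.6 s.
Invert Kepler's third law: a = (GM · T² / (4π²))^(1/3).
Substituting T = 1542.6 s and GM = 1.062e+21 m³/s²:
a = (1.062e+21 · (1542.6)² / (4π²))^(1/3) m
a ≈ 4e+08 m = 400 Mm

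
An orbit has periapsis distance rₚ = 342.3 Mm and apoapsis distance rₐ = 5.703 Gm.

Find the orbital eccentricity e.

Convert to SI: rₚ = 342.3 Mm = 3.423e+08 m; rₐ = 5.703 Gm = 5.703e+09 m.
e = (rₐ − rₚ) / (rₐ + rₚ).
e = (5.703e+09 − 3.423e+08) / (5.703e+09 + 3.423e+08) = 5.3607e+09 / 6.0453e+09 ≈ 0.8868.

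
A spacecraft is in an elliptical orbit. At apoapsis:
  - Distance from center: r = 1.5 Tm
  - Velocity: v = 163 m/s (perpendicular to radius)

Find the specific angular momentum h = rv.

Convert to SI: r = 1.5 Tm = 1.5e+12 m.
With v perpendicular to r, h = r · v.
h = 1.5e+12 · 163 m²/s ≈ 2.445e+14 m²/s.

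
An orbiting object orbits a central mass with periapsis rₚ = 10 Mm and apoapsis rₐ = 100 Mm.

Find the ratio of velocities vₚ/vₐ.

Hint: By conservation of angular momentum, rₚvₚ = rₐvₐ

Convert to SI: rₚ = 10 Mm = 1e+07 m; rₐ = 100 Mm = 1e+08 m.
Conservation of angular momentum gives rₚvₚ = rₐvₐ, so vₚ/vₐ = rₐ/rₚ.
vₚ/vₐ = 1e+08 / 1e+07 ≈ 10.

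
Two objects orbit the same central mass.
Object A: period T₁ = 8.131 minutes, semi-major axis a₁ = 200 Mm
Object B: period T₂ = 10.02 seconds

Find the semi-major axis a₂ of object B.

Convert to SI: T₁ = 8.131 minutes = 487.86 s; a₁ = 200 Mm = 2e+08 m.
Kepler's third law: (T₁/T₂)² = (a₁/a₂)³ ⇒ a₂ = a₁ · (T₂/T₁)^(2/3).
T₂/T₁ = 10.02 / 487.86 = 0.0205387.
a₂ = 2e+08 · (0.0205387)^(2/3) m ≈ 1.5e+07 m = 15 Mm.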